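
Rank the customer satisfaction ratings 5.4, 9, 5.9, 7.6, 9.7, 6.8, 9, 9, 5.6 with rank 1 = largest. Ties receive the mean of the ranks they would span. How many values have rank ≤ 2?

Sorted (descending): 9.7, 9, 9, 9, 7.6, 6.8, 5.9, 5.6, 5.4
The 3 values of 9 occupy positions 2–4 → average rank 3.
Ranks ≤ 2: {1} → 1 value.

1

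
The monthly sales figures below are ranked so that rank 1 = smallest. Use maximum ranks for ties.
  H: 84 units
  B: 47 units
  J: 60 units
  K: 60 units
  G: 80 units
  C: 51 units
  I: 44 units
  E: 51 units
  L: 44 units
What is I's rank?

Sorted (ascending): 44, 44, 47, 51, 51, 60, 60, 80, 84
The 2 values of 44 occupy positions 1–2 → each gets rank 2.
The 2 values of 51 occupy positions 4–5 → each gets rank 5.
The 2 values of 60 occupy positions 6–7 → each gets rank 7.
I has value 44 units → rank 2.

2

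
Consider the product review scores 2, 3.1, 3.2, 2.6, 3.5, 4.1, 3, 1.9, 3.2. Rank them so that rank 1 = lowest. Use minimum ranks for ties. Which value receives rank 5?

3.1

Sorted (ascending): 1.9, 2, 2.6, 3, 3.1, 3.2, 3.2, 3.5, 4.1
The 2 values of 3.2 occupy positions 6–7 → each gets rank 6.
Rank 5 → value 3.1.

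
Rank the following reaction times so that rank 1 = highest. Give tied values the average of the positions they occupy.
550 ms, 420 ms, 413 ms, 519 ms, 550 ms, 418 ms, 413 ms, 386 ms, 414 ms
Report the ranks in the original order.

1.5, 4, 7.5, 3, 1.5, 5, 7.5, 9, 6

Sorted (descending): 550, 550, 519, 420, 418, 414, 413, 413, 386
The 2 values of 550 occupy positions 1–2 → average rank (1+2)/2 = 1.5.
The 2 values of 413 occupy positions 7–8 → average rank (7+8)/2 = 7.5.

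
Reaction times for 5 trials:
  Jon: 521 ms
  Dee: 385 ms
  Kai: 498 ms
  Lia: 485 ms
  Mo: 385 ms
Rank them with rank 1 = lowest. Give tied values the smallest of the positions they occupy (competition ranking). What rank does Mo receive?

1

Sorted (ascending): 385, 385, 485, 498, 521
The 2 values of 385 occupy positions 1–2 → each gets rank 1.
Mo has value 385 ms → rank 1.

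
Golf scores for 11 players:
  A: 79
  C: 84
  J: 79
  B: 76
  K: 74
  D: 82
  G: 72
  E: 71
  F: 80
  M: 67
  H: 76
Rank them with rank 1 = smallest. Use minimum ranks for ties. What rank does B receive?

5

Sorted (ascending): 67, 71, 72, 74, 76, 76, 79, 79, 80, 82, 84
The 2 values of 76 occupy positions 5–6 → each gets rank 5.
The 2 values of 79 occupy positions 7–8 → each gets rank 7.
B has value 76 → rank 5.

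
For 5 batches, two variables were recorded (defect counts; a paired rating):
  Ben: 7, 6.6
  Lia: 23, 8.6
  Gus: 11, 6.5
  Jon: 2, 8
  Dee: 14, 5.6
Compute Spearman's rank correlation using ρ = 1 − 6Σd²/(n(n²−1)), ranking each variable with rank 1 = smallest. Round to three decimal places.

0.000

Ranks of variable 1: 2, 5, 3, 1, 4
Ranks of variable 2: 3, 5, 2, 4, 1
d = r₁ − r₂: -1, 0, 1, -3, 3
d²: 1, 0, 1, 9, 9; Σd² = 20
ρ = 1 − 6·20/(5·24) = 1 − 120/120 = 0.000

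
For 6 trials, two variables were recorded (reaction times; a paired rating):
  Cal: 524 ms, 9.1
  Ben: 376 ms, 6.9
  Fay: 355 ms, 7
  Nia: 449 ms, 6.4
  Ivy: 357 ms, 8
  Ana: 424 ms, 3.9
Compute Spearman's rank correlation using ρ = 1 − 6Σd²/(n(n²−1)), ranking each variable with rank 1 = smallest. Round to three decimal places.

Ranks of variable 1: 6, 3, 1, 5, 2, 4
Ranks of variable 2: 6, 3, 4, 2, 5, 1
d = r₁ − r₂: 0, 0, -3, 3, -3, 3
d²: 0, 0, 9, 9, 9, 9; Σd² = 36
ρ = 1 − 6·36/(6·35) = 1 − 216/210 = -0.029

-0.029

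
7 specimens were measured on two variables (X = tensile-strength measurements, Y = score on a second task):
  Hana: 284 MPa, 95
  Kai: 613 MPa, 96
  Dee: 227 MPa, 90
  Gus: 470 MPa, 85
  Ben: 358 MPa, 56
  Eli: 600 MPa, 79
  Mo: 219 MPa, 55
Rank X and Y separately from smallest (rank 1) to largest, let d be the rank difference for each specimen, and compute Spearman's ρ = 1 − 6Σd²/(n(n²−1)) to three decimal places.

Ranks of variable 1: 3, 7, 2, 5, 4, 6, 1
Ranks of variable 2: 6, 7, 5, 4, 2, 3, 1
d = r₁ − r₂: -3, 0, -3, 1, 2, 3, 0
d²: 9, 0, 9, 1, 4, 9, 0; Σd² = 32
ρ = 1 − 6·32/(7·48) = 1 − 192/336 = 0.429

0.429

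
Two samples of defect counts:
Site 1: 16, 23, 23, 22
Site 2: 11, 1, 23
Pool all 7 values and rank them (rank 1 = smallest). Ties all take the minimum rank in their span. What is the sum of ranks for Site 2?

8

Sorted (ascending): 1, 11, 16, 22, 23, 23, 23
The 3 values of 23 occupy positions 5–7 → each gets rank 5.
Site 2 values → pooled ranks: 11→2, 1→1, 23→5
Rank sum = 2 + 1 + 5 = 8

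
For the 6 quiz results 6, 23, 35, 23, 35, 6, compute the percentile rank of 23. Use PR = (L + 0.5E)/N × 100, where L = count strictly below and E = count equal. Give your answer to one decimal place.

50.0

N = 6.
Strictly below 23: 2. Equal to 23: 2.
PR = (2 + 0.5·2)/6 × 100 = 50.0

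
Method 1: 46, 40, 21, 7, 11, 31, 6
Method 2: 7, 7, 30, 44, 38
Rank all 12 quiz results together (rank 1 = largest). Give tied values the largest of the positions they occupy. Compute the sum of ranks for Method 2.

34

Sorted (descending): 46, 44, 40, 38, 31, 30, 21, 11, 7, 7, 7, 6
The 3 values of 7 occupy positions 9–11 → each gets rank 11.
Method 2 values → pooled ranks: 7→11, 7→11, 30→6, 44→2, 38→4
Rank sum = 11 + 11 + 6 + 2 + 4 = 34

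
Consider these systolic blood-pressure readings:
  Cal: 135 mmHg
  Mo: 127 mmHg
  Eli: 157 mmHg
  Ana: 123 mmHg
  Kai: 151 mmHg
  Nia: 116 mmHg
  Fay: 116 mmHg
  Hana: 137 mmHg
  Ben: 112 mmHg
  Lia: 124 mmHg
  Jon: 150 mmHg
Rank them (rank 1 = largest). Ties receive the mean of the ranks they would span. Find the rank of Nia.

Sorted (descending): 157, 151, 150, 137, 135, 127, 124, 123, 116, 116, 112
The 2 values of 116 occupy positions 9–10 → average rank (9+10)/2 = 9.5.
Nia has value 116 mmHg → rank 9.5.

9.5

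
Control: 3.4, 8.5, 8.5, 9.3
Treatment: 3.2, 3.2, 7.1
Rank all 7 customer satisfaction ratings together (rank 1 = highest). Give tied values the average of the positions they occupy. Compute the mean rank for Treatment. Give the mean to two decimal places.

Sorted (descending): 9.3, 8.5, 8.5, 7.1, 3.4, 3.2, 3.2
The 2 values of 8.5 occupy positions 2–3 → average rank (2+3)/2 = 2.5.
The 2 values of 3.2 occupy positions 6–7 → average rank (6+7)/2 = 6.5.
Treatment values → pooled ranks: 3.2→6.5, 3.2→6.5, 7.1→4
Mean rank = (6.5 + 6.5 + 4) / 3 = 5.67

5.67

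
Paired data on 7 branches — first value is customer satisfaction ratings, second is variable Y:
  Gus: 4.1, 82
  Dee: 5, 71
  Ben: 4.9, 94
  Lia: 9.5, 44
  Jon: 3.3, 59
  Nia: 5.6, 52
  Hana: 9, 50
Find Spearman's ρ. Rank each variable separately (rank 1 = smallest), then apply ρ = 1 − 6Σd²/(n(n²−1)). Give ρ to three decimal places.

-0.750

Ranks of variable 1: 2, 4, 3, 7, 1, 5, 6
Ranks of variable 2: 6, 5, 7, 1, 4, 3, 2
d = r₁ − r₂: -4, -1, -4, 6, -3, 2, 4
d²: 16, 1, 16, 36, 9, 4, 16; Σd² = 98
ρ = 1 − 6·98/(7·48) = 1 − 588/336 = -0.750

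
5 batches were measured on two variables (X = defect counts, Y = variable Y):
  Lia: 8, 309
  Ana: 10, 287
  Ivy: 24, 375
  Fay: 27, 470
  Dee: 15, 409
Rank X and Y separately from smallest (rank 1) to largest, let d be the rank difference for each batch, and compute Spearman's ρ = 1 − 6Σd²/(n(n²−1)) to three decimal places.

0.800

Ranks of variable 1: 1, 2, 4, 5, 3
Ranks of variable 2: 2, 1, 3, 5, 4
d = r₁ − r₂: -1, 1, 1, 0, -1
d²: 1, 1, 1, 0, 1; Σd² = 4
ρ = 1 − 6·4/(5·24) = 1 − 24/120 = 0.800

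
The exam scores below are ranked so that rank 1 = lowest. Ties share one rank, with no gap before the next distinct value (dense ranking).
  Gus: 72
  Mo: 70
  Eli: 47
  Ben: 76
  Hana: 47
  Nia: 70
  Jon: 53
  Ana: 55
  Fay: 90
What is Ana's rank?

3

Sorted (ascending): 47, 47, 53, 55, 70, 70, 72, 76, 90
The 2 values of 47 share dense rank 1.
The 2 values of 70 share dense rank 4.
Remaining distinct values take the next consecutive integers.
Ana has value 55 → rank 3.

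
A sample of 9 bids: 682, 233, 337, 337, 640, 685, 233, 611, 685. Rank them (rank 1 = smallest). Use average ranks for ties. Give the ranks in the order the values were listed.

7, 1.5, 3.5, 3.5, 6, 8.5, 1.5, 5, 8.5

Sorted (ascending): 233, 233, 337, 337, 611, 640, 682, 685, 685
The 2 values of 233 occupy positions 1–2 → average rank (1+2)/2 = 1.5.
The 2 values of 337 occupy positions 3–4 → average rank (3+4)/2 = 3.5.
The 2 values of 685 occupy positions 8–9 → average rank (8+9)/2 = 8.5.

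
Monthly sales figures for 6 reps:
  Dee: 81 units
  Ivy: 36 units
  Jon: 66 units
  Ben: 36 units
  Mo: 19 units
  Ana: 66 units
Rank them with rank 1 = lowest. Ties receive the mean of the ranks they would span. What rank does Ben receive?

2.5

Sorted (ascending): 19, 36, 36, 66, 66, 81
The 2 values of 36 occupy positions 2–3 → average rank (2+3)/2 = 2.5.
The 2 values of 66 occupy positions 4–5 → average rank (4+5)/2 = 4.5.
Ben has value 36 units → rank 2.5.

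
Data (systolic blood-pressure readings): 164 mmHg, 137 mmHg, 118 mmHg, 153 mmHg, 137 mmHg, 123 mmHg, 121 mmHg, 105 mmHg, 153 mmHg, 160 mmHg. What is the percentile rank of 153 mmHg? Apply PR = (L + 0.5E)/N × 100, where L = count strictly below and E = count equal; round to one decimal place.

N = 10.
Strictly below 153: 6. Equal to 153: 2.
PR = (6 + 0.5·2)/10 × 100 = 70.0

70.0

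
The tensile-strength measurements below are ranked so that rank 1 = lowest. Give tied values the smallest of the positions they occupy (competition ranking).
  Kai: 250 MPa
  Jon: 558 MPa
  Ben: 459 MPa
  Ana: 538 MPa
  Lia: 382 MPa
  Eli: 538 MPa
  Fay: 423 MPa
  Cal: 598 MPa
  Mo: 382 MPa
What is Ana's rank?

Sorted (ascending): 250, 382, 382, 423, 459, 538, 538, 558, 598
The 2 values of 382 occupy positions 2–3 → each gets rank 2.
The 2 values of 538 occupy positions 6–7 → each gets rank 6.
Ana has value 538 MPa → rank 6.

6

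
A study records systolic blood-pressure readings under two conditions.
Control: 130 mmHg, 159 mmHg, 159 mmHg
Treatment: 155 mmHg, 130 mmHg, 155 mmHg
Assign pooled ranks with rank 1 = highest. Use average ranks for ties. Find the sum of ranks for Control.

Sorted (descending): 159, 159, 155, 155, 130, 130
The 2 values of 159 occupy positions 1–2 → average rank (1+2)/2 = 1.5.
The 2 values of 155 occupy positions 3–4 → average rank (3+4)/2 = 3.5.
The 2 values of 130 occupy positions 5–6 → average rank (5+6)/2 = 5.5.
Control values → pooled ranks: 130→5.5, 159→1.5, 159→1.5
Rank sum = 5.5 + 1.5 + 1.5 = 8.5

8.5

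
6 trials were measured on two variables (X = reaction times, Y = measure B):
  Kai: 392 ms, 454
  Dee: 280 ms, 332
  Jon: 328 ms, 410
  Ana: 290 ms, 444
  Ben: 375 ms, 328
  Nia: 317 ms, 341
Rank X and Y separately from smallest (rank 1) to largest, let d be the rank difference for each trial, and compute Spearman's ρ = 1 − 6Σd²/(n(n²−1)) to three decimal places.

0.257

Ranks of variable 1: 6, 1, 4, 2, 5, 3
Ranks of variable 2: 6, 2, 4, 5, 1, 3
d = r₁ − r₂: 0, -1, 0, -3, 4, 0
d²: 0, 1, 0, 9, 16, 0; Σd² = 26
ρ = 1 − 6·26/(6·35) = 1 − 156/210 = 0.257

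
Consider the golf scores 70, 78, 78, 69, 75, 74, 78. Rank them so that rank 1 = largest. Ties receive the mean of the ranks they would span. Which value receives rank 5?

74

Sorted (descending): 78, 78, 78, 75, 74, 70, 69
The 3 values of 78 occupy positions 1–3 → average rank 2.
Rank 5 → value 74.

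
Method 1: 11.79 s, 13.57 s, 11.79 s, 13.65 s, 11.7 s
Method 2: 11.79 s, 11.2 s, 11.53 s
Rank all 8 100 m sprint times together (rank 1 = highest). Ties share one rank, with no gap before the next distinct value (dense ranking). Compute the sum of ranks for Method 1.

Sorted (descending): 13.65, 13.57, 11.79, 11.79, 11.79, 11.7, 11.53, 11.2
The 3 values of 11.79 share dense rank 3.
Remaining distinct values take the next consecutive integers.
Method 1 values → pooled ranks: 11.79→3, 13.57→2, 11.79→3, 13.65→1, 11.7→4
Rank sum = 3 + 2 + 3 + 1 + 4 = 13

13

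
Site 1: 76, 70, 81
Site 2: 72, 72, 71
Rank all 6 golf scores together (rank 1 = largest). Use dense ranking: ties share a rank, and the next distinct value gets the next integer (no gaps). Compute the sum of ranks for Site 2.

Sorted (descending): 81, 76, 72, 72, 71, 70
The 2 values of 72 share dense rank 3.
Remaining distinct values take the next consecutive integers.
Site 2 values → pooled ranks: 72→3, 72→3, 71→4
Rank sum = 3 + 3 + 4 = 10

10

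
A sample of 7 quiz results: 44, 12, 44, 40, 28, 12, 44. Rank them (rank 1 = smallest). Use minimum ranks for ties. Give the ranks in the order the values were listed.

Sorted (ascending): 12, 12, 28, 40, 44, 44, 44
The 2 values of 12 occupy positions 1–2 → each gets rank 1.
The 3 values of 44 occupy positions 5–7 → each gets rank 5.

5, 1, 5, 4, 3, 1, 5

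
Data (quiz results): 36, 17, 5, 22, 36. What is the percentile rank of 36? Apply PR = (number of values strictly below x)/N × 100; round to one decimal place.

N = 5.
Strictly below 36: 3. Equal to 36: 2.
PR = 3/5 × 100 = 60.0

60.0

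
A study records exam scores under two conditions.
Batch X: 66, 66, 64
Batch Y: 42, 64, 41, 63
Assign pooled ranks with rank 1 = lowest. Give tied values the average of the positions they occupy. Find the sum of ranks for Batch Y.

Sorted (ascending): 41, 42, 63, 64, 64, 66, 66
The 2 values of 64 occupy positions 4–5 → average rank (4+5)/2 = 4.5.
The 2 values of 66 occupy positions 6–7 → average rank (6+7)/2 = 6.5.
Batch Y values → pooled ranks: 42→2, 64→4.5, 41→1, 63→3
Rank sum = 2 + 4.5 + 1 + 3 = 10.5

10.5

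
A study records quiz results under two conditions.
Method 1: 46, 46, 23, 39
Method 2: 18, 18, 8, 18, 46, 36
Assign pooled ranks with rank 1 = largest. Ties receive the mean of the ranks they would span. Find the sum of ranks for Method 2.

Sorted (descending): 46, 46, 46, 39, 36, 23, 18, 18, 18, 8
The 3 values of 46 occupy positions 1–3 → average rank 2.
The 3 values of 18 occupy positions 7–9 → average rank 8.
Method 2 values → pooled ranks: 18→8, 18→8, 8→10, 18→8, 46→2, 36→5
Rank sum = 8 + 8 + 10 + 8 + 2 + 5 = 41

41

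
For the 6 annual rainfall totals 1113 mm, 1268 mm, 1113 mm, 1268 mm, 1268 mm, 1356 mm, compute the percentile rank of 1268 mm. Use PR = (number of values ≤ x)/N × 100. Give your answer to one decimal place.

N = 6.
Strictly below 1268: 2. Equal to 1268: 3.
PR = 5/6 × 100 = 83.3

83.3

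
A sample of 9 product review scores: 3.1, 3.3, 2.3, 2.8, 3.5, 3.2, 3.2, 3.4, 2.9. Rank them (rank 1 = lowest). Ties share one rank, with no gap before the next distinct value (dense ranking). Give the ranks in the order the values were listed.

Sorted (ascending): 2.3, 2.8, 2.9, 3.1, 3.2, 3.2, 3.3, 3.4, 3.5
The 2 values of 3.2 share dense rank 5.
Remaining distinct values take the next consecutive integers.

4, 6, 1, 2, 8, 5, 5, 7, 3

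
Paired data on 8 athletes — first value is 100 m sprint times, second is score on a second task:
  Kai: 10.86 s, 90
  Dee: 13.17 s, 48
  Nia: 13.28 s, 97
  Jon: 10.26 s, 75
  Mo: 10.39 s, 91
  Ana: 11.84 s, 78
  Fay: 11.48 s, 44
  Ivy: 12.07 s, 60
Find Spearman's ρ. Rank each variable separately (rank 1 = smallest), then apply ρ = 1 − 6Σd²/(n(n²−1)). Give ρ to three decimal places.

-0.024

Ranks of variable 1: 3, 7, 8, 1, 2, 5, 4, 6
Ranks of variable 2: 6, 2, 8, 4, 7, 5, 1, 3
d = r₁ − r₂: -3, 5, 0, -3, -5, 0, 3, 3
d²: 9, 25, 0, 9, 25, 0, 9, 9; Σd² = 86
ρ = 1 − 6·86/(8·63) = 1 − 516/504 = -0.024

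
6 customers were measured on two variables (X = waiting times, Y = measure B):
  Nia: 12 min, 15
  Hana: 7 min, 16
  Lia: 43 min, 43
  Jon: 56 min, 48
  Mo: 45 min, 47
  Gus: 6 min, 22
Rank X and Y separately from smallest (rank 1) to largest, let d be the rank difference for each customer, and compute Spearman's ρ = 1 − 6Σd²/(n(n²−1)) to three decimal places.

Ranks of variable 1: 3, 2, 4, 6, 5, 1
Ranks of variable 2: 1, 2, 4, 6, 5, 3
d = r₁ − r₂: 2, 0, 0, 0, 0, -2
d²: 4, 0, 0, 0, 0, 4; Σd² = 8
ρ = 1 − 6·8/(6·35) = 1 − 48/210 = 0.771

0.771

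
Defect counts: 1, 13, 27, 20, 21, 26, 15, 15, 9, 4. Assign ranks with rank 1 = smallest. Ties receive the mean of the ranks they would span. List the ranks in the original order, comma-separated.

1, 4, 10, 7, 8, 9, 5.5, 5.5, 3, 2

Sorted (ascending): 1, 4, 9, 13, 15, 15, 20, 21, 26, 27
The 2 values of 15 occupy positions 5–6 → average rank (5+6)/2 = 5.5.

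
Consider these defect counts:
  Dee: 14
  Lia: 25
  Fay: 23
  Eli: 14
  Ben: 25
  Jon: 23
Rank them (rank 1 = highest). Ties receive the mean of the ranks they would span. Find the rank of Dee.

Sorted (descending): 25, 25, 23, 23, 14, 14
The 2 values of 25 occupy positions 1–2 → average rank (1+2)/2 = 1.5.
The 2 values of 23 occupy positions 3–4 → average rank (3+4)/2 = 3.5.
The 2 values of 14 occupy positions 5–6 → average rank (5+6)/2 = 5.5.
Dee has value 14 → rank 5.5.

5.5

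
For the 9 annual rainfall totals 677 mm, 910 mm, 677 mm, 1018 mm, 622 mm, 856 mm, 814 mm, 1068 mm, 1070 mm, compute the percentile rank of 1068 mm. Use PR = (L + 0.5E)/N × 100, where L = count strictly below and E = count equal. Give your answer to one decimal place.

N = 9.
Strictly below 1068: 7. Equal to 1068: 1.
PR = (7 + 0.5·1)/9 × 100 = 83.3

83.3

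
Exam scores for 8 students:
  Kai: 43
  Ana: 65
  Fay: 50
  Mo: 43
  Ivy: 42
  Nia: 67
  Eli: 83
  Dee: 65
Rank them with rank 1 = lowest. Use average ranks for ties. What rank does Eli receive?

Sorted (ascending): 42, 43, 43, 50, 65, 65, 67, 83
The 2 values of 43 occupy positions 2–3 → average rank (2+3)/2 = 2.5.
The 2 values of 65 occupy positions 5–6 → average rank (5+6)/2 = 5.5.
Eli has value 83 → rank 8.

8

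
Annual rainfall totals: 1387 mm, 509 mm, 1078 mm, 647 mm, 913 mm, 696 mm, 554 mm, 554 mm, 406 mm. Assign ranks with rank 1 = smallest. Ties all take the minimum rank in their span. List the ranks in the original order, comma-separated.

Sorted (ascending): 406, 509, 554, 554, 647, 696, 913, 1078, 1387
The 2 values of 554 occupy positions 3–4 → each gets rank 3.

9, 2, 8, 5, 7, 6, 3, 3, 1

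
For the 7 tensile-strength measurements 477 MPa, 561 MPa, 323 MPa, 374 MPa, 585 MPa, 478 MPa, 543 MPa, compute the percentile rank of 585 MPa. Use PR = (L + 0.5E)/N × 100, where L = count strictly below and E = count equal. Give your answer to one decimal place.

N = 7.
Strictly below 585: 6. Equal to 585: 1.
PR = (6 + 0.5·1)/7 × 100 = 92.9

92.9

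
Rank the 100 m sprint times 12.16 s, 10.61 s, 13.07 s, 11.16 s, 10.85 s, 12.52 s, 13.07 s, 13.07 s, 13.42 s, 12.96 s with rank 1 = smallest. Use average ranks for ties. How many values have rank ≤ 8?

9

Sorted (ascending): 10.61, 10.85, 11.16, 12.16, 12.52, 12.96, 13.07, 13.07, 13.07, 13.42
The 3 values of 13.07 occupy positions 7–9 → average rank 8.
Ranks ≤ 8: {1, 2, 3, 4, 5, 6, 8, 8, 8} → 9 values.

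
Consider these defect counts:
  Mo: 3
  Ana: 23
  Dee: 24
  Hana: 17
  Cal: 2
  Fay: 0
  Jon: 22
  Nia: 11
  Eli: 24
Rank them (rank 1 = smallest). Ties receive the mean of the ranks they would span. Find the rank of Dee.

8.5

Sorted (ascending): 0, 2, 3, 11, 17, 22, 23, 24, 24
The 2 values of 24 occupy positions 8–9 → average rank (8+9)/2 = 8.5.
Dee has value 24 → rank 8.5.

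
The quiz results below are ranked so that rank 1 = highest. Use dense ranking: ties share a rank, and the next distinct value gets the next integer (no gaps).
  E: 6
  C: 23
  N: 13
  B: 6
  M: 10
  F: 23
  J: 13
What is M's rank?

Sorted (descending): 23, 23, 13, 13, 10, 6, 6
The 2 values of 23 share dense rank 1.
The 2 values of 13 share dense rank 2.
The 2 values of 6 share dense rank 4.
Remaining distinct values take the next consecutive integers.
M has value 10 → rank 3.

3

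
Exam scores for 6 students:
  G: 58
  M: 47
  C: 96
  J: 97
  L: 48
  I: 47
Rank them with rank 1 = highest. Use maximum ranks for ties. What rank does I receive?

Sorted (descending): 97, 96, 58, 48, 47, 47
The 2 values of 47 occupy positions 5–6 → each gets rank 6.
I has value 47 → rank 6.

6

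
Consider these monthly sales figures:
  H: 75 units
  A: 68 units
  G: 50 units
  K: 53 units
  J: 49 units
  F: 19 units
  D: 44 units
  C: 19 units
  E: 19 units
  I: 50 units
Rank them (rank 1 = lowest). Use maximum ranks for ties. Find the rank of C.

Sorted (ascending): 19, 19, 19, 44, 49, 50, 50, 53, 68, 75
The 3 values of 19 occupy positions 1–3 → each gets rank 3.
The 2 values of 50 occupy positions 6–7 → each gets rank 7.
C has value 19 units → rank 3.

3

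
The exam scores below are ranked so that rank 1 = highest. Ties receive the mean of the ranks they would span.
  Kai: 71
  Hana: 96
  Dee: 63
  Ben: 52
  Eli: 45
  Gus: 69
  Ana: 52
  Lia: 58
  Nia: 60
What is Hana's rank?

1

Sorted (descending): 96, 71, 69, 63, 60, 58, 52, 52, 45
The 2 values of 52 occupy positions 7–8 → average rank (7+8)/2 = 7.5.
Hana has value 96 → rank 1.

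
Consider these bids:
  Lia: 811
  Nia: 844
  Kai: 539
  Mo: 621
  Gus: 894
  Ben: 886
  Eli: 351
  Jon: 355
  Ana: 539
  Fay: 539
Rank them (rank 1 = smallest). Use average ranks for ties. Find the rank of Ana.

Sorted (ascending): 351, 355, 539, 539, 539, 621, 811, 844, 886, 894
The 3 values of 539 occupy positions 3–5 → average rank 4.
Ana has value 539 → rank 4.

4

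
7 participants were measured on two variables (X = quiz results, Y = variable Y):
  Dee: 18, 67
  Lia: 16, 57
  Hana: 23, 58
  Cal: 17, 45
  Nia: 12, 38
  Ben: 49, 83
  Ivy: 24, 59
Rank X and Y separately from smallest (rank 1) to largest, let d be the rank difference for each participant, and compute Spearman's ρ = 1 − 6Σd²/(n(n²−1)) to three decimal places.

0.857

Ranks of variable 1: 4, 2, 5, 3, 1, 7, 6
Ranks of variable 2: 6, 3, 4, 2, 1, 7, 5
d = r₁ − r₂: -2, -1, 1, 1, 0, 0, 1
d²: 4, 1, 1, 1, 0, 0, 1; Σd² = 8
ρ = 1 − 6·8/(7·48) = 1 − 48/336 = 0.857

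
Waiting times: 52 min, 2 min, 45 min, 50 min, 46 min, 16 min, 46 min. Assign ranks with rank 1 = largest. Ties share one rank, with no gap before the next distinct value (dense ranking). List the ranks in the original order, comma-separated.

1, 6, 4, 2, 3, 5, 3

Sorted (descending): 52, 50, 46, 46, 45, 16, 2
The 2 values of 46 share dense rank 3.
Remaining distinct values take the next consecutive integers.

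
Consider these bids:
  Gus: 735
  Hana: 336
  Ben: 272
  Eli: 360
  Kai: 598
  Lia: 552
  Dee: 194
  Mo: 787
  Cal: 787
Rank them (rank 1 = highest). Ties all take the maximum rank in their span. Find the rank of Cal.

2

Sorted (descending): 787, 787, 735, 598, 552, 360, 336, 272, 194
The 2 values of 787 occupy positions 1–2 → each gets rank 2.
Cal has value 787 → rank 2.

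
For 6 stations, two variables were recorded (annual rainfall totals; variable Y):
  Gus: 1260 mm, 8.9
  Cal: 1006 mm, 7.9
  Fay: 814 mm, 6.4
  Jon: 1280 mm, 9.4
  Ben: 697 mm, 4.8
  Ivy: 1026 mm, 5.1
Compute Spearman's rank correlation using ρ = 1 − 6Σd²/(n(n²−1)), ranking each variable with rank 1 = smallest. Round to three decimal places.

Ranks of variable 1: 5, 3, 2, 6, 1, 4
Ranks of variable 2: 5, 4, 3, 6, 1, 2
d = r₁ − r₂: 0, -1, -1, 0, 0, 2
d²: 0, 1, 1, 0, 0, 4; Σd² = 6
ρ = 1 − 6·6/(6·35) = 1 − 36/210 = 0.829

0.829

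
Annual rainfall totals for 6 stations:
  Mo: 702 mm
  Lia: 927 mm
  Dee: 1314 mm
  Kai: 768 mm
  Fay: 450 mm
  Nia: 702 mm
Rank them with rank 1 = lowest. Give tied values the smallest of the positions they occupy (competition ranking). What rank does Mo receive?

2

Sorted (ascending): 450, 702, 702, 768, 927, 1314
The 2 values of 702 occupy positions 2–3 → each gets rank 2.
Mo has value 702 mm → rank 2.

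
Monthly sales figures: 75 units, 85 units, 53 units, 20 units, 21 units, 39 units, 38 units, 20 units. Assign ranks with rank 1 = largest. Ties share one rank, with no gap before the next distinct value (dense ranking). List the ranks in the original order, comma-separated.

Sorted (descending): 85, 75, 53, 39, 38, 21, 20, 20
The 2 values of 20 share dense rank 7.
Remaining distinct values take the next consecutive integers.

2, 1, 3, 7, 6, 4, 5, 7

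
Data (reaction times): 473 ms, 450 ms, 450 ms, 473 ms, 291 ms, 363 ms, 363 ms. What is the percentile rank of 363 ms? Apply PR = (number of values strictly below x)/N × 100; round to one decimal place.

14.3

N = 7.
Strictly below 363: 1. Equal to 363: 2.
PR = 1/7 × 100 = 14.3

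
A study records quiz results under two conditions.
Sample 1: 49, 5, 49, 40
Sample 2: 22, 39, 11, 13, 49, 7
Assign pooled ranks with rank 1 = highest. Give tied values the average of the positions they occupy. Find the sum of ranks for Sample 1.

18

Sorted (descending): 49, 49, 49, 40, 39, 22, 13, 11, 7, 5
The 3 values of 49 occupy positions 1–3 → average rank 2.
Sample 1 values → pooled ranks: 49→2, 5→10, 49→2, 40→4
Rank sum = 2 + 10 + 2 + 4 = 18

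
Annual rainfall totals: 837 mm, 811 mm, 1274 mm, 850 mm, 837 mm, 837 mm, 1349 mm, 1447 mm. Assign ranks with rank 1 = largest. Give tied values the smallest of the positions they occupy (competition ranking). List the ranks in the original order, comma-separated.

Sorted (descending): 1447, 1349, 1274, 850, 837, 837, 837, 811
The 3 values of 837 occupy positions 5–7 → each gets rank 5.

5, 8, 3, 4, 5, 5, 2, 1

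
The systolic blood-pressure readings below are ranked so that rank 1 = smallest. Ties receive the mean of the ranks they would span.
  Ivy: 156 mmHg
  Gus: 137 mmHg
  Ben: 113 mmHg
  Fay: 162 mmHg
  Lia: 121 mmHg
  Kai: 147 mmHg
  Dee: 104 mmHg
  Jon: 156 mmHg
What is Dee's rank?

Sorted (ascending): 104, 113, 121, 137, 147, 156, 156, 162
The 2 values of 156 occupy positions 6–7 → average rank (6+7)/2 = 6.5.
Dee has value 104 mmHg → rank 1.

1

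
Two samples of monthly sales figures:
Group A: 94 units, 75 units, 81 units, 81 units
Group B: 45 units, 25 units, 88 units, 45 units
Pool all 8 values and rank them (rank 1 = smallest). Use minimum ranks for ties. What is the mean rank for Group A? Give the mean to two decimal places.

Sorted (ascending): 25, 45, 45, 75, 81, 81, 88, 94
The 2 values of 45 occupy positions 2–3 → each gets rank 2.
The 2 values of 81 occupy positions 5–6 → each gets rank 5.
Group A values → pooled ranks: 94→8, 75→4, 81→5, 81→5
Mean rank = (8 + 4 + 5 + 5) / 4 = 5.50

5.50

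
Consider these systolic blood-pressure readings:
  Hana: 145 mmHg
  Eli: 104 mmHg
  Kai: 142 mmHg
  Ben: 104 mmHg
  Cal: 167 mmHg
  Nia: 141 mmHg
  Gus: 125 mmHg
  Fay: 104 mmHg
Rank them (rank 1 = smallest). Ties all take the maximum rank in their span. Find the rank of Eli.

3

Sorted (ascending): 104, 104, 104, 125, 141, 142, 145, 167
The 3 values of 104 occupy positions 1–3 → each gets rank 3.
Eli has value 104 mmHg → rank 3.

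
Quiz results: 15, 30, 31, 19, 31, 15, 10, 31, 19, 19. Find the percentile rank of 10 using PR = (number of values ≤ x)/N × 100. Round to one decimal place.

N = 10.
Strictly below 10: 0. Equal to 10: 1.
PR = 1/10 × 100 = 10.0

10.0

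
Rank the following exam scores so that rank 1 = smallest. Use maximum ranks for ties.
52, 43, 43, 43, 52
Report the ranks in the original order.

5, 3, 3, 3, 5

Sorted (ascending): 43, 43, 43, 52, 52
The 3 values of 43 occupy positions 1–3 → each gets rank 3.
The 2 values of 52 occupy positions 4–5 → each gets rank 5.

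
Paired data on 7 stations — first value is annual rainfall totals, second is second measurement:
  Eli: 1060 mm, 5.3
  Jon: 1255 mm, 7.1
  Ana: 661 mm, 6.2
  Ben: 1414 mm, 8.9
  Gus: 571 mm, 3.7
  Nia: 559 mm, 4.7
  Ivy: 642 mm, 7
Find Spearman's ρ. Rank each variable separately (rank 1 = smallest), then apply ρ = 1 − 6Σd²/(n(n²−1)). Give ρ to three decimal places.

0.821

Ranks of variable 1: 5, 6, 4, 7, 2, 1, 3
Ranks of variable 2: 3, 6, 4, 7, 1, 2, 5
d = r₁ − r₂: 2, 0, 0, 0, 1, -1, -2
d²: 4, 0, 0, 0, 1, 1, 4; Σd² = 10
ρ = 1 − 6·10/(7·48) = 1 − 60/336 = 0.821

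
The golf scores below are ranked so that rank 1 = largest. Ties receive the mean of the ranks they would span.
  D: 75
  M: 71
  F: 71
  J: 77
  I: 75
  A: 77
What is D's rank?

Sorted (descending): 77, 77, 75, 75, 71, 71
The 2 values of 77 occupy positions 1–2 → average rank (1+2)/2 = 1.5.
The 2 values of 75 occupy positions 3–4 → average rank (3+4)/2 = 3.5.
The 2 values of 71 occupy positions 5–6 → average rank (5+6)/2 = 5.5.
D has value 75 → rank 3.5.

3.5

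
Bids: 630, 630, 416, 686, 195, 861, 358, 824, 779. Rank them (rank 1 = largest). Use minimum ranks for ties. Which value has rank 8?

Sorted (descending): 861, 824, 779, 686, 630, 630, 416, 358, 195
The 2 values of 630 occupy positions 5–6 → each gets rank 5.
Rank 8 → value 358.

358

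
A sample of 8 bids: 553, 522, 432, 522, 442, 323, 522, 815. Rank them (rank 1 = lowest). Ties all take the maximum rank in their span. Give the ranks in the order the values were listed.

7, 6, 2, 6, 3, 1, 6, 8

Sorted (ascending): 323, 432, 442, 522, 522, 522, 553, 815
The 3 values of 522 occupy positions 4–6 → each gets rank 6.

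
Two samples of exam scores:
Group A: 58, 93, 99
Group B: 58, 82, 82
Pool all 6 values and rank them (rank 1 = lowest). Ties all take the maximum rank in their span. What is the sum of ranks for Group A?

13

Sorted (ascending): 58, 58, 82, 82, 93, 99
The 2 values of 58 occupy positions 1–2 → each gets rank 2.
The 2 values of 82 occupy positions 3–4 → each gets rank 4.
Group A values → pooled ranks: 58→2, 93→5, 99→6
Rank sum = 2 + 5 + 6 = 13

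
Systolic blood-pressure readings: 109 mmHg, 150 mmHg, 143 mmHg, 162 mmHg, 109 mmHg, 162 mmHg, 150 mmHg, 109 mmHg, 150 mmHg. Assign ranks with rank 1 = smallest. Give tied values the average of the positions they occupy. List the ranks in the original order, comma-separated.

Sorted (ascending): 109, 109, 109, 143, 150, 150, 150, 162, 162
The 3 values of 109 occupy positions 1–3 → average rank 2.
The 3 values of 150 occupy positions 5–7 → average rank 6.
The 2 values of 162 occupy positions 8–9 → average rank (8+9)/2 = 8.5.

2, 6, 4, 8.5, 2, 8.5, 6, 2, 6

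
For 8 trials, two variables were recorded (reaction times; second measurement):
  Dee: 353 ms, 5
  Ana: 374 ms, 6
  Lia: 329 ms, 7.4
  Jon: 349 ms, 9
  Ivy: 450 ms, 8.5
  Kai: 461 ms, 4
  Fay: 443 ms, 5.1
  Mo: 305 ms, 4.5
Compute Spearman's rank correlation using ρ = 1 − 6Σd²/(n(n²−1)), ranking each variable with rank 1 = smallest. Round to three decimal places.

Ranks of variable 1: 4, 5, 2, 3, 7, 8, 6, 1
Ranks of variable 2: 3, 5, 6, 8, 7, 1, 4, 2
d = r₁ − r₂: 1, 0, -4, -5, 0, 7, 2, -1
d²: 1, 0, 16, 25, 0, 49, 4, 1; Σd² = 96
ρ = 1 − 6·96/(8·63) = 1 − 576/504 = -0.143

-0.143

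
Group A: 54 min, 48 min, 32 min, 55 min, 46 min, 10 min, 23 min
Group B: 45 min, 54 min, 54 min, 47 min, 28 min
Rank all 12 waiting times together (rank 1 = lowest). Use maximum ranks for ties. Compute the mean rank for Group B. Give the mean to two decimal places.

Sorted (ascending): 10, 23, 28, 32, 45, 46, 47, 48, 54, 54, 54, 55
The 3 values of 54 occupy positions 9–11 → each gets rank 11.
Group B values → pooled ranks: 45→5, 54→11, 54→11, 47→7, 28→3
Mean rank = (5 + 11 + 11 + 7 + 3) / 5 = 7.40

7.40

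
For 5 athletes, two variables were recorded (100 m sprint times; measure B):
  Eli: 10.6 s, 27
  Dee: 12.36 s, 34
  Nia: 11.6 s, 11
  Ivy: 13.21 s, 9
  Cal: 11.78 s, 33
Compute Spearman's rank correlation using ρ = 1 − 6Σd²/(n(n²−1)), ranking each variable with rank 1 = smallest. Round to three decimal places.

-0.100

Ranks of variable 1: 1, 4, 2, 5, 3
Ranks of variable 2: 3, 5, 2, 1, 4
d = r₁ − r₂: -2, -1, 0, 4, -1
d²: 4, 1, 0, 16, 1; Σd² = 22
ρ = 1 − 6·22/(5·24) = 1 − 132/120 = -0.100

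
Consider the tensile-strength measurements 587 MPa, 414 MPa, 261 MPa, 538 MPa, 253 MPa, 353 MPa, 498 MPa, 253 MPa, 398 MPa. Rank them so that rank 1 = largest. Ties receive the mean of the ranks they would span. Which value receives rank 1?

587

Sorted (descending): 587, 538, 498, 414, 398, 353, 261, 253, 253
The 2 values of 253 occupy positions 8–9 → average rank (8+9)/2 = 8.5.
Rank 1 → value 587.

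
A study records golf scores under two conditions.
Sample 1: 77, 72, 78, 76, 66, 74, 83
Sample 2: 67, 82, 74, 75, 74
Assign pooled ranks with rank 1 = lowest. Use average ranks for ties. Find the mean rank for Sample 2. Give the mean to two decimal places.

Sorted (ascending): 66, 67, 72, 74, 74, 74, 75, 76, 77, 78, 82, 83
The 3 values of 74 occupy positions 4–6 → average rank 5.
Sample 2 values → pooled ranks: 67→2, 82→11, 74→5, 75→7, 74→5
Mean rank = (2 + 11 + 5 + 7 + 5) / 5 = 6.00

6.00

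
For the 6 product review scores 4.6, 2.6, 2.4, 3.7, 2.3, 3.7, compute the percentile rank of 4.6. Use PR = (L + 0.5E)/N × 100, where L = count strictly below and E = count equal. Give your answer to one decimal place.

91.7

N = 6.
Strictly below 4.6: 5. Equal to 4.6: 1.
PR = (5 + 0.5·1)/6 × 100 = 91.7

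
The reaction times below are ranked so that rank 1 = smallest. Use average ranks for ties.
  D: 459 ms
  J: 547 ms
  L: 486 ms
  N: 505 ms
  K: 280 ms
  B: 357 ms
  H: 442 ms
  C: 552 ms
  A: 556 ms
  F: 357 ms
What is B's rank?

2.5

Sorted (ascending): 280, 357, 357, 442, 459, 486, 505, 547, 552, 556
The 2 values of 357 occupy positions 2–3 → average rank (2+3)/2 = 2.5.
B has value 357 ms → rank 2.5.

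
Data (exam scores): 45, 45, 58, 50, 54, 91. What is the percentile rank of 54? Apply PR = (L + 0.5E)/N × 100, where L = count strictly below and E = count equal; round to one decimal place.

58.3

N = 6.
Strictly below 54: 3. Equal to 54: 1.
PR = (3 + 0.5·1)/6 × 100 = 58.3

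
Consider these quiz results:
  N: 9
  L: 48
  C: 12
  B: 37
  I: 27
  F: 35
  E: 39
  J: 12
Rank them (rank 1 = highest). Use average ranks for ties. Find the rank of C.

Sorted (descending): 48, 39, 37, 35, 27, 12, 12, 9
The 2 values of 12 occupy positions 6–7 → average rank (6+7)/2 = 6.5.
C has value 12 → rank 6.5.

6.5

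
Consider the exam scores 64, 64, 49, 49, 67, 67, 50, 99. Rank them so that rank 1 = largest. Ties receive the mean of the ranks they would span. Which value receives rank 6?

50

Sorted (descending): 99, 67, 67, 64, 64, 50, 49, 49
The 2 values of 67 occupy positions 2–3 → average rank (2+3)/2 = 2.5.
The 2 values of 64 occupy positions 4–5 → average rank (4+5)/2 = 4.5.
The 2 values of 49 occupy positions 7–8 → average rank (7+8)/2 = 7.5.
Rank 6 → value 50.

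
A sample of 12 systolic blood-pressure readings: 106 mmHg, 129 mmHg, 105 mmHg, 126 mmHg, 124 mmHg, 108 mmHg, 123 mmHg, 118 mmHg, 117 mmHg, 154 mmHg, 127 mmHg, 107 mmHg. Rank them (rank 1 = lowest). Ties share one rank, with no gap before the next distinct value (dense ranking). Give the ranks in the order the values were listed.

Sorted (ascending): 105, 106, 107, 108, 117, 118, 123, 124, 126, 127, 129, 154
No ties — each value takes its position as its rank.

2, 11, 1, 9, 8, 4, 7, 6, 5, 12, 10, 3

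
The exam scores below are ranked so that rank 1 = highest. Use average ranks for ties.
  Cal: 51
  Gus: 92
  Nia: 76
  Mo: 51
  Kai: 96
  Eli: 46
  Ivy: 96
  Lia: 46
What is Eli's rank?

7.5

Sorted (descending): 96, 96, 92, 76, 51, 51, 46, 46
The 2 values of 96 occupy positions 1–2 → average rank (1+2)/2 = 1.5.
The 2 values of 51 occupy positions 5–6 → average rank (5+6)/2 = 5.5.
The 2 values of 46 occupy positions 7–8 → average rank (7+8)/2 = 7.5.
Eli has value 46 → rank 7.5.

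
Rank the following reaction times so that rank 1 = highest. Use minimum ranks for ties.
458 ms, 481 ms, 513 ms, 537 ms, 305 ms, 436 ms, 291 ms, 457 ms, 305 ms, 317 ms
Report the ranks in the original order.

4, 3, 2, 1, 8, 6, 10, 5, 8, 7

Sorted (descending): 537, 513, 481, 458, 457, 436, 317, 305, 305, 291
The 2 values of 305 occupy positions 8–9 → each gets rank 8.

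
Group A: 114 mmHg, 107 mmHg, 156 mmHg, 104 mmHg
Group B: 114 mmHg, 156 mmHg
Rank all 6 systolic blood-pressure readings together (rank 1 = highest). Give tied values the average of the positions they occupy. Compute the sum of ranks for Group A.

Sorted (descending): 156, 156, 114, 114, 107, 104
The 2 values of 156 occupy positions 1–2 → average rank (1+2)/2 = 1.5.
The 2 values of 114 occupy positions 3–4 → average rank (3+4)/2 = 3.5.
Group A values → pooled ranks: 114→3.5, 107→5, 156→1.5, 104→6
Rank sum = 3.5 + 5 + 1.5 + 6 = 16

16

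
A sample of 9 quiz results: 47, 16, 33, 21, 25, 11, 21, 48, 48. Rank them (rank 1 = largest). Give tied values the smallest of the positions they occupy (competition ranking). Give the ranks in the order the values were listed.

Sorted (descending): 48, 48, 47, 33, 25, 21, 21, 16, 11
The 2 values of 48 occupy positions 1–2 → each gets rank 1.
The 2 values of 21 occupy positions 6–7 → each gets rank 6.

3, 8, 4, 6, 5, 9, 6, 1, 1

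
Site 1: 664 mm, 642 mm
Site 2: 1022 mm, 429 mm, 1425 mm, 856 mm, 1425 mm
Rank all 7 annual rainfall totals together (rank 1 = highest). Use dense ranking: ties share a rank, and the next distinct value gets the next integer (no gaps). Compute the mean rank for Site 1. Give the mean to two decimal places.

4.50

Sorted (descending): 1425, 1425, 1022, 856, 664, 642, 429
The 2 values of 1425 share dense rank 1.
Remaining distinct values take the next consecutive integers.
Site 1 values → pooled ranks: 664→4, 642→5
Mean rank = (4 + 5) / 2 = 4.50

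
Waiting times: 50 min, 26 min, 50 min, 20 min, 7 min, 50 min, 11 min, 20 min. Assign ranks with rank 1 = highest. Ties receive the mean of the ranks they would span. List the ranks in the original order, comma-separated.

2, 4, 2, 5.5, 8, 2, 7, 5.5

Sorted (descending): 50, 50, 50, 26, 20, 20, 11, 7
The 3 values of 50 occupy positions 1–3 → average rank 2.
The 2 values of 20 occupy positions 5–6 → average rank (5+6)/2 = 5.5.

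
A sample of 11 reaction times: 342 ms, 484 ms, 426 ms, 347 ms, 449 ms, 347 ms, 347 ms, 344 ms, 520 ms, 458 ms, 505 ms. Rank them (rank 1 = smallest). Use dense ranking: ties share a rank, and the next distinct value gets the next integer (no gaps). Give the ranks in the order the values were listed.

Sorted (ascending): 342, 344, 347, 347, 347, 426, 449, 458, 484, 505, 520
The 3 values of 347 share dense rank 3.
Remaining distinct values take the next consecutive integers.

1, 7, 4, 3, 5, 3, 3, 2, 9, 6, 8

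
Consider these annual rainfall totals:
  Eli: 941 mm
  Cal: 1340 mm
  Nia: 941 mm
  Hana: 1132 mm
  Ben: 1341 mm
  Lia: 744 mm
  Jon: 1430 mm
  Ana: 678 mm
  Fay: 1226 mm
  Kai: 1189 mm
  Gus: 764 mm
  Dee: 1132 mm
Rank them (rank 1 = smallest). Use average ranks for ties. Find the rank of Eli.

4.5

Sorted (ascending): 678, 744, 764, 941, 941, 1132, 1132, 1189, 1226, 1340, 1341, 1430
The 2 values of 941 occupy positions 4–5 → average rank (4+5)/2 = 4.5.
The 2 values of 1132 occupy positions 6–7 → average rank (6+7)/2 = 6.5.
Eli has value 941 mm → rank 4.5.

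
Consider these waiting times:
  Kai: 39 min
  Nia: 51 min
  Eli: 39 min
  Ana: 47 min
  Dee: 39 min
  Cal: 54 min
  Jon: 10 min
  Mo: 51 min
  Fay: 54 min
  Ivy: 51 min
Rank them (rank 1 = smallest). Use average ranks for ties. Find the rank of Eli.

Sorted (ascending): 10, 39, 39, 39, 47, 51, 51, 51, 54, 54
The 3 values of 39 occupy positions 2–4 → average rank 3.
The 3 values of 51 occupy positions 6–8 → average rank 7.
The 2 values of 54 occupy positions 9–10 → average rank (9+10)/2 = 9.5.
Eli has value 39 min → rank 3.

3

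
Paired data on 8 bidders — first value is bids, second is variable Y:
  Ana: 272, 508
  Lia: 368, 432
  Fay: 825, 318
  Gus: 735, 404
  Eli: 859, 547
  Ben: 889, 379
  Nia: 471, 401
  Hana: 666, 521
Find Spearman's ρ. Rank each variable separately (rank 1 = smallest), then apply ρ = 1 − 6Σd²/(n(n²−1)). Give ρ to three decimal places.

-0.262

Ranks of variable 1: 1, 2, 6, 5, 7, 8, 3, 4
Ranks of variable 2: 6, 5, 1, 4, 8, 2, 3, 7
d = r₁ − r₂: -5, -3, 5, 1, -1, 6, 0, -3
d²: 25, 9, 25, 1, 1, 36, 0, 9; Σd² = 106
ρ = 1 − 6·106/(8·63) = 1 − 636/504 = -0.262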